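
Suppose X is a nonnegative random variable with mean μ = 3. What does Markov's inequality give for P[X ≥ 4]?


μ = E[X] = 3, a = 4.
Markov: P[X ≥ 4] ≤ μ/a = (3)/4 = 3/4.
Numerically: ≈ 0.7500.
(Since a = 4 > μ = 3.0000, the bound 3/4 is < 1 and informative.)

P[X ≥ 4] ≤ 3/4 ≈ 0.7500.


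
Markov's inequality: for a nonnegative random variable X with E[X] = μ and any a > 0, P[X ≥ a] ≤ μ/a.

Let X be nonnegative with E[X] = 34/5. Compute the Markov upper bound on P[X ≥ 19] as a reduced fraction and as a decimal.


μ = E[X] = 34/5, a = 19.
Markov: P[X ≥ 19] ≤ μ/a = (34/5)/19 = 34/95.
Numerically: ≈ 0.3579.
(Since a = 19 > μ = 6.8000, the bound 34/95 is < 1 and informative.)

P[X ≥ 19] ≤ 34/95 ≈ 0.3579.


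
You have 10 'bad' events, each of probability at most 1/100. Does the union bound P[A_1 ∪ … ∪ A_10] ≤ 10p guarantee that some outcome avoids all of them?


Union bound: P[∪_{i=1}^{10} A_i] ≤ Σ_i P[A_i] ≤ 10·p = 10·(1/100) = 1/10.
Numerically: 1/10 ≈ 0.10000.
Is 1/10 < 1? YES.
Since P[∪ A_i] ≤ 1/10 < 1, the complement has P[∩ A_i^c] ≥ 1 − 1/10 = 9/10 > 0, so some outcome avoids every A_i.

10·p = 1/10 ≈ 0.10000; existence CERTIFIED by the union bound.


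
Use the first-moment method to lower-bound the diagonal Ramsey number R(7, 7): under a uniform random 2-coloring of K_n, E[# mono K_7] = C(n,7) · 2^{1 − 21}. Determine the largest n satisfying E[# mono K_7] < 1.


We need C(n, 7) · 2^{1 − 21} < 1, i.e. C(n, 7) < 2^{21 − 1} = 1048576.
Check values of n near the boundary:
  n = 23: C(23, 7) = 245157; 245157 < 1048576? YES
  n = 24: C(24, 7) = 346104; 346104 < 1048576? YES
  n = 25: C(25, 7) = 480700; 480700 < 1048576? YES
  n = 26: C(26, 7) = 657800; 657800 < 1048576? YES
  n = 27: C(27, 7) = 888030; 888030 < 1048576? YES
  n = 28: C(28, 7) = 1184040; 1184040 < 1048576? NO
The largest n with C(n, 7) < 1048576 is n = 27 (where E[X] = 444015/524288 ≈ 0.84689). Hence R(7, 7) > 27, i.e. R(7, 7) ≥ 28.

Largest n = 27; hence R(7, 7) > 27.


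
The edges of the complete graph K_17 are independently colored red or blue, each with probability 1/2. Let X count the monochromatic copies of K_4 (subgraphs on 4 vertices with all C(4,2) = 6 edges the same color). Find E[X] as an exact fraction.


Let X = Σ_S X_S over the C(17, 4) = 2380 subsets S of size 4, where X_S = 1 if the K_4 on S is monochromatic.
For a fixed S, the K_4 on S has C(4, 2) = 6 edges. P[all 6 edges red] = (1/2)^6, and likewise for blue, so P[monochromatic] = 2·(1/2)^6 = 2^{1 − 6} = 1/32.
Summing: E[X] = C(17, 4) · 2^{1 − 6} = 2380 · 1/32 = 595/8.
Numerically: E[X] ≈ 74.3750.

E[X] = C(17,4)·2^(1−C(4,2)) = 595/8 ≈ 74.3750.


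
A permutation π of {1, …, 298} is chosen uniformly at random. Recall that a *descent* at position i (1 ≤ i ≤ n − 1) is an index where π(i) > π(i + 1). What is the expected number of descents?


Write X = Σ X_I over i = 1, …, 297, with X_I the indicator of one descent.
There are 297 indicators.
For each fixed i, the pair (π(i), π(i+1)) is a uniformly random ordered pair of distinct values from {1, …, 298}; by symmetry P[π(i) > π(i+1)] = 1/2.
By linearity: E[X] = 297 · (1/2) = (298 − 1) · (1/2) = 297/2 ≈ 148.50000.

E[X] = 297/2 = 148.50000.


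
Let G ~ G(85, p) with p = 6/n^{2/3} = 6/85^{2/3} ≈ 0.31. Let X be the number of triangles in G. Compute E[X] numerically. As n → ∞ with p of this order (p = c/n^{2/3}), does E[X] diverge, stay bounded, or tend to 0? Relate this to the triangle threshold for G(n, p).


Number of potential triangles: C(85, 3) = 98770.
Each occurs with probability p³ ≈ (0.31)³ ≈ 2.98962e-02.
By linearity: E[X] = C(85, 3)·p³ ≈ 98770 · 2.98962e-02 ≈ 2952.847.
Since α = 2/3 < 1, p = c/n^{2/3} ≫ 1/n is above the triangle threshold p ~ 1/n. Asymptotically E[X] ~ (c³/6)·n^{3(1−α)} = (6³/6)·n^{1} → ∞; triangles are abundant w.h.p.

E[X] ≈ 2952.847; in regime p = Θ(1/n^{2/3}) E[X] diverges (above the triangle threshold p ~ 1/n).


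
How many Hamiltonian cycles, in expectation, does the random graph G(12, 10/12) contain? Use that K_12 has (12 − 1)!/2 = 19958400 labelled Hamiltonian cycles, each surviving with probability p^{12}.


K_12 has (12 − 1)!/2 = 19958400 labelled Hamiltonian cycles.
For each such Hamiltonian cycle H, let X_H = 1 if all 12 edges of H are present in G. Then P[X_H = 1] = p^{12} = (5/6)^{12} = 244140625/2176782336.
Summing the indicators: E[X] = Σ_H E[X_H] = 19958400 · p^{12} = 19958400 · 244140625/2176782336 = 469970703125/209952.
Numerically: E[X] ≈ 2.238e+06.

E[X] = 19958400 · (5/6)^{12} = 469970703125/209952 ≈ 2.238e+06.


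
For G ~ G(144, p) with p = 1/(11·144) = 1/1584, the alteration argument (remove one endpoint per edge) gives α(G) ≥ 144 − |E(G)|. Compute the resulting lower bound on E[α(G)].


E[|E(G)|] = C(144, 2)·p = 10296 · (1/1584) = 13/2.
E[α(G)] ≥ n − E[|E(G)|] = 144 − 13/2 = 275/2.
Numerically: ≈ 137.5000.
(This is only a lower bound; the true E[α(G)] may be larger.)

E[α(G)] ≥ 275/2 ≈ 137.5000.


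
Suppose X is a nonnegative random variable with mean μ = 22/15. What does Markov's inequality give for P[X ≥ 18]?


μ = E[X] = 22/15, a = 18.
Markov: P[X ≥ 18] ≤ μ/a = (22/15)/18 = 11/135.
Numerically: ≈ 0.081481.
(Since a = 18 > μ = 1.466667, the bound 11/135 is < 1 and informative.)

P[X ≥ 18] ≤ 11/135 ≈ 0.081481.


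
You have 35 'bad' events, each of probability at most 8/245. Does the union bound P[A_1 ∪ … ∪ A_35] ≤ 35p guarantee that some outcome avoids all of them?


Union bound: P[∪_{i=1}^{35} A_i] ≤ Σ_i P[A_i] ≤ 35·p = 35·(8/245) = 8/7.
Numerically: 8/7 ≈ 1.142857.
Is 8/7 < 1? NO.
Since the bound 8/7 is ≥ 1, the union bound is uninformative here; it does NOT by itself certify existence.

35·p = 8/7 ≈ 1.142857; existence NOT certified by the union bound.


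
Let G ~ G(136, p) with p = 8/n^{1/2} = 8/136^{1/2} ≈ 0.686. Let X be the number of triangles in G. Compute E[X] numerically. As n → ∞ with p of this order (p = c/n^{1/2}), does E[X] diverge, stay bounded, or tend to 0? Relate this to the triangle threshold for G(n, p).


Number of potential triangles: C(136, 3) = 410040.
Each occurs with probability p³ ≈ (0.686)³ ≈ 3.228209e-01.
By linearity: E[X] = C(136, 3)·p³ ≈ 410040 · 3.228209e-01 ≈ 132369.4680.
Since α = 1/2 < 1, p = c/n^{1/2} ≫ 1/n is above the triangle threshold p ~ 1/n. Asymptotically E[X] ~ (c³/6)·n^{3(1−α)} = (8³/6)·n^{1.5} → ∞; triangles are abundant w.h.p.

E[X] ≈ 132369.4680; in regime p = Θ(1/n^{1/2}) E[X] diverges (above the triangle threshold p ~ 1/n).


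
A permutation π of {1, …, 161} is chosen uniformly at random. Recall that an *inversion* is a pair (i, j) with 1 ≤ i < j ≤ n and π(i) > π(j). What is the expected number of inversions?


Write X = Σ X_I over the C(161, 2) = 12880 pairs i < j, with X_I the indicator of one inversion.
There are 12880 indicators.
For each fixed pair i < j, the values π(i) and π(j) are two distinct elements of {1, …, 161} in uniformly random order; by symmetry P[π(i) > π(j)] = 1/2.
By linearity: E[X] = 12880 · (1/2) = C(161, 2) · (1/2) = 12880/2 = 6440 ≈ 6440.000000.

E[X] = 6440 = 6440.000000.


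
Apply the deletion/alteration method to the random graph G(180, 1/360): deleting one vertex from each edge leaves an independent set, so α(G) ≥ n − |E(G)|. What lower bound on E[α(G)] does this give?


E[|E(G)|] = C(180, 2)·p = 16110 · (1/360) = 179/4.
E[α(G)] ≥ n − E[|E(G)|] = 180 − 179/4 = 541/4.
Numerically: ≈ 135.2500.
(This is only a lower bound; the true E[α(G)] may be larger.)

E[α(G)] ≥ 541/4 ≈ 135.2500.


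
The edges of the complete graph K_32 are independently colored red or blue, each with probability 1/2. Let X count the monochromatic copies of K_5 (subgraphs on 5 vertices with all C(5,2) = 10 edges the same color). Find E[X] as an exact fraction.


Let X = Σ_S X_S over the C(32, 5) = 201376 subsets S of size 5, where X_S = 1 if the K_5 on S is monochromatic.
For a fixed S, the K_5 on S has C(5, 2) = 10 edges. P[all 10 edges red] = (1/2)^10, and likewise for blue, so P[monochromatic] = 2·(1/2)^10 = 2^{1 − 10} = 1/512.
By linearity of expectation: E[X] = C(32, 5) · 2^{1 − 10} = 201376 · 1/512 = 6293/16.
Numerically: E[X] ≈ 393.3125.

E[X] = C(32,5)·2^(1−C(5,2)) = 6293/16 ≈ 393.3125.


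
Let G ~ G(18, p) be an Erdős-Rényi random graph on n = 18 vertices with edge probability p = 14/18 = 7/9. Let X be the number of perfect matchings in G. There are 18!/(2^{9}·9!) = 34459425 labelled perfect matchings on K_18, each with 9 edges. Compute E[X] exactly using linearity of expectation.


K_18 has 18!/(2^{9}·9!) = 34459425 labelled perfect matchings.
For each such perfect matching H, let X_H = 1 if all 9 edges of H are present in G. Then P[X_H = 1] = p^{9} = (7/9)^{9} = 40353607/387420489.
By linearity: E[X] = Σ_H E[X_H] = 34459425 · p^{9} = 34459425 · 40353607/387420489 = 17167433257975/4782969.
Numerically: E[X] ≈ 3.58928e+06.

E[X] = 34459425 · (7/9)^{9} = 17167433257975/4782969 ≈ 3.58928e+06.


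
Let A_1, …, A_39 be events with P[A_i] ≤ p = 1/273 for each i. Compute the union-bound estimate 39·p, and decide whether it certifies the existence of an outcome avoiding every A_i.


Union bound: P[∪_{i=1}^{39} A_i] ≤ Σ_i P[A_i] ≤ 39·p = 39·(1/273) = 1/7.
Numerically: 1/7 ≈ 0.1429.
Is 1/7 < 1? YES.
Since P[∪ A_i] ≤ 1/7 < 1, the complement has P[∩ A_i^c] ≥ 1 − 1/7 = 6/7 > 0, so some outcome avoids every A_i.

39·p = 1/7 ≈ 0.1429; existence CERTIFIED by the union bound.


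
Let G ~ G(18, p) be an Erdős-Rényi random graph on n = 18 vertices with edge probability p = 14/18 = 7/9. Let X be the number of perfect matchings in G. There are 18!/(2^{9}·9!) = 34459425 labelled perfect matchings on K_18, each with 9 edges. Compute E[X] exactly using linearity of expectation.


K_18 has 18!/(2^{9}·9!) = 34459425 labelled perfect matchings.
For each such perfect matching H, let X_H = 1 if all 9 edges of H are present in G. Then P[X_H = 1] = p^{9} = (7/9)^{9} = 40353607/387420489.
Summing the indicators: E[X] = Σ_H E[X_H] = 34459425 · p^{9} = 34459425 · 40353607/387420489 = 17167433257975/4782969.
Numerically: E[X] ≈ 3.589e+06.

E[X] = 34459425 · (7/9)^{9} = 17167433257975/4782969 ≈ 3.589e+06.


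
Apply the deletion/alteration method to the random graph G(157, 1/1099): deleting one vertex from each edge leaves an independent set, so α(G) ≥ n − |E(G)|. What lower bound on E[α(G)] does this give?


E[|E(G)|] = C(157, 2)·p = 12246 · (1/1099) = 78/7.
E[α(G)] ≥ n − E[|E(G)|] = 157 − 78/7 = 1021/7.
Numerically: ≈ 145.8571.
(This is only a lower bound; the true E[α(G)] may be larger.)

E[α(G)] ≥ 1021/7 ≈ 145.8571.


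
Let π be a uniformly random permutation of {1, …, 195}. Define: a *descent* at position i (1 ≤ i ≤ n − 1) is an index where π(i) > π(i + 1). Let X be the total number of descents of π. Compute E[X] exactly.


Write X = Σ X_I over i = 1, …, 194, with X_I the indicator of one descent.
There are 194 indicators.
For each fixed i, the pair (π(i), π(i+1)) is a uniformly random ordered pair of distinct values from {1, …, 195}; by symmetry P[π(i) > π(i+1)] = 1/2.
By linearity: E[X] = 194 · (1/2) = (195 − 1) · (1/2) = 97 ≈ 97.0000.

E[X] = 97 = 97.0000.


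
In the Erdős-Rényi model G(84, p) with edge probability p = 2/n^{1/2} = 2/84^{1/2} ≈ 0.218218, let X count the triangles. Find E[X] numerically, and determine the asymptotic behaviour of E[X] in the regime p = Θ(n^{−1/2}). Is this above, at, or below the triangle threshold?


Number of potential triangles: C(84, 3) = 95284.
Each occurs with probability p³ ≈ (0.218218)³ ≈ 1.03913281e-02.
By linearity: E[X] = C(84, 3)·p³ ≈ 95284 · 1.03913281e-02 ≈ 990.127307.
Since α = 1/2 < 1, p = c/n^{1/2} ≫ 1/n is above the triangle threshold p ~ 1/n. Asymptotically E[X] ~ (c³/6)·n^{3(1−α)} = (2³/6)·n^{1.5} → ∞; triangles are abundant w.h.p.

E[X] ≈ 990.127307; in regime p = Θ(1/n^{1/2}) E[X] diverges (above the triangle threshold p ~ 1/n).


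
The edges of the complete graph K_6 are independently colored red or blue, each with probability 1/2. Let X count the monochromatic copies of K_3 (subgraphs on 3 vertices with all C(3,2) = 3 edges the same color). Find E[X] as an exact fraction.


Let X = Σ_S X_S over the C(6, 3) = 20 subsets S of size 3, where X_S = 1 if the K_3 on S is monochromatic.
For a fixed S, the K_3 on S has C(3, 2) = 3 edges. P[all 3 edges red] = (1/2)^3, and likewise for blue, so P[monochromatic] = 2·(1/2)^3 = 2^{1 − 3} = 1/4.
By linearity: E[X] = C(6, 3) · 2^{1 − 3} = 20 · 1/4 = 5.
Numerically: E[X] ≈ 5.00000.

E[X] = C(6,3)·2^(1−C(3,2)) = 5 ≈ 5.00000.


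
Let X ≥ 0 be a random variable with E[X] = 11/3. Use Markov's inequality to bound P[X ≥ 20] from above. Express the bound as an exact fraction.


μ = E[X] = 11/3, a = 20.
Markov: P[X ≥ 20] ≤ μ/a = (11/3)/20 = 11/60.
Numerically: ≈ 0.183333.
(Since a = 20 > μ = 3.666667, the bound 11/60 is < 1 and informative.)

P[X ≥ 20] ≤ 11/60 ≈ 0.183333.


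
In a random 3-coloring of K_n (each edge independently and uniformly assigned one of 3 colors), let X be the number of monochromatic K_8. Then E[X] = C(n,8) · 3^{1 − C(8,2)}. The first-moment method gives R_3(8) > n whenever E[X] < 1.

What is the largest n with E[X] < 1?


We need C(n, 8) · 3^{1 − 28} < 1, i.e. C(n, 8) < 3^{28 − 1} = 7625597484987.
Check values of n near the boundary:
  n = 150: C(150, 8) = 5257211409450; 5257211409450 < 7625597484987? YES
  n = 151: C(151, 8) = 5551321138650; 5551321138650 < 7625597484987? YES
  n = 152: C(152, 8) = 5859727868575; 5859727868575 < 7625597484987? YES
  n = 153: C(153, 8) = 6183023199255; 6183023199255 < 7625597484987? YES
  n = 154: C(154, 8) = 6521818990995; 6521818990995 < 7625597484987? YES
  n = 155: C(155, 8) = 6876747915675; 6876747915675 < 7625597484987? YES
  n = 156: C(156, 8) = 7248464019225; 7248464019225 < 7625597484987? YES
  n = 157: C(157, 8) = 7637643295425; 7637643295425 < 7625597484987? NO
  n = 158: C(158, 8) = 8044984271181; 8044984271181 < 7625597484987? NO
The largest n with C(n, 8) < 7625597484987 is n = 156 (where E[X] = 805384891025/847288609443 ≈ 0.950544). Hence R_3(8) > 156, i.e. R_3(8) ≥ 157.

Largest n = 156; hence R_3(8) > 156.


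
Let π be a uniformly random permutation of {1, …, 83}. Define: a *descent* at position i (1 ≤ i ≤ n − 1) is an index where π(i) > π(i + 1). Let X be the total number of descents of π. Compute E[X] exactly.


Write X = Σ X_I over i = 1, …, 82, with X_I the indicator of one descent.
There are 82 indicators.
For each fixed i, the pair (π(i), π(i+1)) is a uniformly random ordered pair of distinct values from {1, …, 83}; by symmetry P[π(i) > π(i+1)] = 1/2.
By linearity: E[X] = 82 · (1/2) = (83 − 1) · (1/2) = 41 ≈ 41.0000.

E[X] = 41 = 41.0000.


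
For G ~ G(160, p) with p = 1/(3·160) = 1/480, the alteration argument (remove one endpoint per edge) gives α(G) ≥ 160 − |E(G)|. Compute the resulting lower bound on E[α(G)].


E[|E(G)|] = C(160, 2)·p = 12720 · (1/480) = 53/2.
E[α(G)] ≥ n − E[|E(G)|] = 160 − 53/2 = 267/2.
Numerically: ≈ 133.50000.
(This is only a lower bound; the true E[α(G)] may be larger.)

E[α(G)] ≥ 267/2 ≈ 133.50000.


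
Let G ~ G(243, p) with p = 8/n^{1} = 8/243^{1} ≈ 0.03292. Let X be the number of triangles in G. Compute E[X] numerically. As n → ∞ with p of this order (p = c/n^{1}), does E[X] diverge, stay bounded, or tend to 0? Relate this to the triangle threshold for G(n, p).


Number of potential triangles: C(243, 3) = 2362041.
Each occurs with probability p³ ≈ (0.03292)³ ≈ 3.568216e-05.
By linearity: E[X] = C(243, 3)·p³ ≈ 2362041 · 3.568216e-05 ≈ 84.2827.
Here α = 1, so p = 8/n is exactly at the triangle threshold p ~ 1/n. Asymptotically E[X] → c³/6 = 8³/6 = 256/3 ≈ 85.3333, a bounded constant. In this regime the triangle count is asymptotically Poisson(c³/6).

E[X] ≈ 84.2827; in regime p = Θ(1/n^{1}) E[X] stays bounded (at the triangle threshold p ~ 1/n).


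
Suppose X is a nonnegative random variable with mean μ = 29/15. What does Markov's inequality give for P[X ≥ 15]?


μ = E[X] = 29/15, a = 15.
Markov: P[X ≥ 15] ≤ μ/a = (29/15)/15 = 29/225.
Numerically: ≈ 0.1289.
(Since a = 15 > μ = 1.9333, the bound 29/225 is < 1 and informative.)

P[X ≥ 15] ≤ 29/225 ≈ 0.1289.


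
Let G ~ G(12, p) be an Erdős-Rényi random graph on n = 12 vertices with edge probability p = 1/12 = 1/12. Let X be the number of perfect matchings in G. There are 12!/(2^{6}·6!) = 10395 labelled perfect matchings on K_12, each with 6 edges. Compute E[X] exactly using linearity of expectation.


K_12 has 12!/(2^{6}·6!) = 10395 labelled perfect matchings.
For each such perfect matching H, let X_H = 1 if all 6 edges of H are present in G. Then P[X_H = 1] = p^{6} = (1/12)^{6} = 1/2985984.
Summing the indicators: E[X] = Σ_H E[X_H] = 10395 · p^{6} = 10395 · 1/2985984 = 385/110592.
Numerically: E[X] ≈ 0.00348.

E[X] = 10395 · (1/12)^{6} = 385/110592 ≈ 0.00348.


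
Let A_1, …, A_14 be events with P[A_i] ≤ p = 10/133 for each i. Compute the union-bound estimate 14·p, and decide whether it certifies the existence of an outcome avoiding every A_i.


Union bound: P[∪_{i=1}^{14} A_i] ≤ Σ_i P[A_i] ≤ 14·p = 14·(10/133) = 20/19.
Numerically: 20/19 ≈ 1.05263.
Is 20/19 < 1? NO.
Since the bound 20/19 is ≥ 1, the union bound is uninformative here; it does NOT by itself certify existence.

14·p = 20/19 ≈ 1.05263; existence NOT certified by the union bound.


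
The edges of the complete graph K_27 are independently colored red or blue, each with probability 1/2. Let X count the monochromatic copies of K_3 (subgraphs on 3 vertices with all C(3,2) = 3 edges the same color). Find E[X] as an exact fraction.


Let X = Σ_S X_S over the C(27, 3) = 2925 subsets S of size 3, where X_S = 1 if the K_3 on S is monochromatic.
For a fixed S, the K_3 on S has C(3, 2) = 3 edges. P[all 3 edges red] = (1/2)^3, and likewise for blue, so P[monochromatic] = 2·(1/2)^3 = 2^{1 − 3} = 1/4.
Summing: E[X] = C(27, 3) · 2^{1 − 3} = 2925 · 1/4 = 2925/4.
Numerically: E[X] ≈ 731.250.

E[X] = C(27,3)·2^(1−C(3,2)) = 2925/4 ≈ 731.250.


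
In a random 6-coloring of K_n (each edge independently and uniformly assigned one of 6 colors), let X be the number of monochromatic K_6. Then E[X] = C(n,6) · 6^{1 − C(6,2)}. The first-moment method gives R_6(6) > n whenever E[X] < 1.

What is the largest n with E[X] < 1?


We need C(n, 6) · 6^{1 − 15} < 1, i.e. C(n, 6) < 6^{15 − 1} = 78364164096.
Check values of n near the boundary:
  n = 196: C(196, 6) = 72887293024; 72887293024 < 78364164096? YES
  n = 197: C(197, 6) = 75176946208; 75176946208 < 78364164096? YES
  n = 198: C(198, 6) = 77526225777; 77526225777 < 78364164096? YES
  n = 199: C(199, 6) = 79936367511; 79936367511 < 78364164096? NO
  n = 200: C(200, 6) = 82408626300; 82408626300 < 78364164096? NO
  n = 201: C(201, 6) = 84944276340; 84944276340 < 78364164096? NO
The largest n with C(n, 6) < 78364164096 is n = 198 (where E[X] = 25842075259/26121388032 ≈ 0.989307). Hence R_6(6) > 198, i.e. R_6(6) ≥ 199.

Largest n = 198; hence R_6(6) > 198.


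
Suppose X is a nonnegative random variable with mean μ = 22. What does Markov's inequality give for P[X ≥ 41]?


μ = E[X] = 22, a = 41.
Markov: P[X ≥ 41] ≤ μ/a = (22)/41 = 22/41.
Numerically: ≈ 0.536585.
(Since a = 41 > μ = 22.000000, the bound 22/41 is < 1 and informative.)

P[X ≥ 41] ≤ 22/41 ≈ 0.536585.


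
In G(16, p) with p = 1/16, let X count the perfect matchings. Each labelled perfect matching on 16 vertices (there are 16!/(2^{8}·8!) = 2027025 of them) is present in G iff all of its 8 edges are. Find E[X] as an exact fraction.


K_16 has 16!/(2^{8}·8!) = 2027025 labelled perfect matchings.
For each such perfect matching H, let X_H = 1 if all 8 edges of H are present in G. Then P[X_H = 1] = p^{8} = (1/16)^{8} = 1/4294967296.
By linearity of expectation: E[X] = Σ_H E[X_H] = 2027025 · p^{8} = 2027025 · 1/4294967296 = 2027025/4294967296.
Numerically: E[X] ≈ 0.00047195.

E[X] = 2027025 · (1/16)^{8} = 2027025/4294967296 ≈ 0.00047195.


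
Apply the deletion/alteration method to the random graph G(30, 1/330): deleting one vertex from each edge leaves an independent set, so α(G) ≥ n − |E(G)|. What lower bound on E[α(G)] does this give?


E[|E(G)|] = C(30, 2)·p = 435 · (1/330) = 29/22.
E[α(G)] ≥ n − E[|E(G)|] = 30 − 29/22 = 631/22.
Numerically: ≈ 28.682.
(This is only a lower bound; the true E[α(G)] may be larger.)

E[α(G)] ≥ 631/22 ≈ 28.682.


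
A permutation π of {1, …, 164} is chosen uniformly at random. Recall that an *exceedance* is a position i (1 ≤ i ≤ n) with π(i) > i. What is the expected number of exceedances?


Write X = Σ_{i=1}^{164} X_i, where X_i = 1_{π(i) > i}.
For each fixed i, π(i) is uniform over {1, …, 164} (marginal of a uniform permutation), so P[π(i) > i] = (n − i)/n. Summing: Σ_{i=1}^{164} (n − i)/n = (0 + 1 + … + 163)/164 = 164(164 − 1)/(2·164) = (164 − 1)/2.
Hence E[X] = Σ_{i=1}^{164} (164 − i)/164 = 163/2 ≈ 81.500.

E[X] = 163/2 = 81.500.


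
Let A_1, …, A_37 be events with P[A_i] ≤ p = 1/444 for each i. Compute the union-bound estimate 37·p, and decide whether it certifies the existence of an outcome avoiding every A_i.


Union bound: P[∪_{i=1}^{37} A_i] ≤ Σ_i P[A_i] ≤ 37·p = 37·(1/444) = 1/12.
Numerically: 1/12 ≈ 0.083333.
Is 1/12 < 1? YES.
Since P[∪ A_i] ≤ 1/12 < 1, the complement has P[∩ A_i^c] ≥ 1 − 1/12 = 11/12 > 0, so some outcome avoids every A_i.

37·p = 1/12 ≈ 0.083333; existence CERTIFIED by the union bound.


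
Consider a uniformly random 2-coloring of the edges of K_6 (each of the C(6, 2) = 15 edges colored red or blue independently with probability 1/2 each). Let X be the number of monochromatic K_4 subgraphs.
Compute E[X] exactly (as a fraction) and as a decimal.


Let X = Σ_S X_S over the C(6, 4) = 15 subsets S of size 4, where X_S = 1 if the K_4 on S is monochromatic.
For a fixed S, the K_4 on S has C(4, 2) = 6 edges. P[all 6 edges red] = (1/2)^6, and likewise for blue, so P[monochromatic] = 2·(1/2)^6 = 2^{1 − 6} = 1/32.
Summing: E[X] = C(6, 4) · 2^{1 − 6} = 15 · 1/32 = 15/32.
Numerically: E[X] ≈ 0.46875.

E[X] = C(6,4)·2^(1−C(4,2)) = 15/32 ≈ 0.46875.


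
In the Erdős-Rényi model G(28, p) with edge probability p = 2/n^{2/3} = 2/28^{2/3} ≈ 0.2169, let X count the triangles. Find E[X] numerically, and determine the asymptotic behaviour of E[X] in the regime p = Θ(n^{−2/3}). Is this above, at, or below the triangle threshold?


Number of potential triangles: C(28, 3) = 3276.
Each occurs with probability p³ ≈ (0.2169)³ ≈ 1.0204082e-02.
By linearity: E[X] = C(28, 3)·p³ ≈ 3276 · 1.0204082e-02 ≈ 33.42857.
Since α = 2/3 < 1, p = c/n^{2/3} ≫ 1/n is above the triangle threshold p ~ 1/n. Asymptotically E[X] ~ (c³/6)·n^{3(1−α)} = (2³/6)·n^{1} → ∞; triangles are abundant w.h.p.

E[X] ≈ 33.42857; in regime p = Θ(1/n^{2/3}) E[X] diverges (above the triangle threshold p ~ 1/n).


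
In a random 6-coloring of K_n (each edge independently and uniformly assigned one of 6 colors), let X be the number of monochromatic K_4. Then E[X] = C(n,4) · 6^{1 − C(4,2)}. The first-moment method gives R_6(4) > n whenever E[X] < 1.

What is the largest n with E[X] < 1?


We need C(n, 4) · 6^{1 − 6} < 1, i.e. C(n, 4) < 6^{6 − 1} = 7776.
Check values of n near the boundary:
  n = 18: C(18, 4) = 3060; 3060 < 7776? YES
  n = 19: C(19, 4) = 3876; 3876 < 7776? YES
  n = 20: C(20, 4) = 4845; 4845 < 7776? YES
  n = 21: C(21, 4) = 5985; 5985 < 7776? YES
  n = 22: C(22, 4) = 7315; 7315 < 7776? YES
  n = 23: C(23, 4) = 8855; 8855 < 7776? NO
  n = 24: C(24, 4) = 10626; 10626 < 7776? NO
The largest n with C(n, 4) < 7776 is n = 22 (where E[X] = 7315/7776 ≈ 0.940715). Hence R_6(4) > 22, i.e. R_6(4) ≥ 23.

Largest n = 22; hence R_6(4) > 22.


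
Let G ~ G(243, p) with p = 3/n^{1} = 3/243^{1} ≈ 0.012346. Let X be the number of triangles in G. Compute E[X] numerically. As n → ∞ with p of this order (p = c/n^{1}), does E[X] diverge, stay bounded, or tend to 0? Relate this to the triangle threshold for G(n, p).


Number of potential triangles: C(243, 3) = 2362041.
Each occurs with probability p³ ≈ (0.012346)³ ≈ 1.8816764e-06.
By linearity: E[X] = C(243, 3)·p³ ≈ 2362041 · 1.8816764e-06 ≈ 4.44460.
Here α = 1, so p = 3/n is exactly at the triangle threshold p ~ 1/n. Asymptotically E[X] → c³/6 = 3³/6 = 9/2 ≈ 4.50000, a bounded constant. In this regime the triangle count is asymptotically Poisson(c³/6).

E[X] ≈ 4.44460; in regime p = Θ(1/n^{1}) E[X] stays bounded (at the triangle threshold p ~ 1/n).


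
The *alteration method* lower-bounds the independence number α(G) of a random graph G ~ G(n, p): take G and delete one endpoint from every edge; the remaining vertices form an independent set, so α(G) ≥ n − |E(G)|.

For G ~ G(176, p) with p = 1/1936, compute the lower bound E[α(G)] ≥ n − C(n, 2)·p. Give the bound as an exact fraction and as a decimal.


E[|E(G)|] = C(176, 2)·p = 15400 · (1/1936) = 175/22.
E[α(G)] ≥ n − E[|E(G)|] = 176 − 175/22 = 3697/22.
Numerically: ≈ 168.0455.
(This is only a lower bound; the true E[α(G)] may be larger.)

E[α(G)] ≥ 3697/22 ≈ 168.0455.


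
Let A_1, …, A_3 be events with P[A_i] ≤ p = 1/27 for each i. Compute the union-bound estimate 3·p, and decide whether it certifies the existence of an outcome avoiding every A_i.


Union bound: P[∪_{i=1}^{3} A_i] ≤ Σ_i P[A_i] ≤ 3·p = 3·(1/27) = 1/9.
Numerically: 1/9 ≈ 0.111111.
Is 1/9 < 1? YES.
Since P[∪ A_i] ≤ 1/9 < 1, the complement has P[∩ A_i^c] ≥ 1 − 1/9 = 8/9 > 0, so some outcome avoids every A_i.

3·p = 1/9 ≈ 0.111111; existence CERTIFIED by the union bound.


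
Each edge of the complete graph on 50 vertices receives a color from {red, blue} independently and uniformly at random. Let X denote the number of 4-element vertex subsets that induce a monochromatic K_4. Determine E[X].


Let X = Σ_S X_S over the C(50, 4) = 230300 subsets S of size 4, where X_S = 1 if the K_4 on S is monochromatic.
For a fixed S, the K_4 on S has C(4, 2) = 6 edges. P[all 6 edges red] = (1/2)^6, and likewise for blue, so P[monochromatic] = 2·(1/2)^6 = 2^{1 − 6} = 1/32.
By linearity: E[X] = C(50, 4) · 2^{1 − 6} = 230300 · 1/32 = 57575/8.
Numerically: E[X] ≈ 7196.875.

E[X] = C(50,4)·2^(1−C(4,2)) = 57575/8 ≈ 7196.875.


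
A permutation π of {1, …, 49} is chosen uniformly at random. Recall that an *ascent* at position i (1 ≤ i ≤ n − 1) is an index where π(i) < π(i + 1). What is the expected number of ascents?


Write X = Σ X_I over i = 1, …, 48, with X_I the indicator of one ascent.
There are 48 indicators.
For each fixed i, the pair (π(i), π(i+1)) is a uniformly random ordered pair of distinct values from {1, …, 49}; by symmetry P[π(i) < π(i+1)] = 1/2.
By linearity: E[X] = 48 · (1/2) = (49 − 1) · (1/2) = 24 ≈ 24.000.

E[X] = 24 = 24.000.


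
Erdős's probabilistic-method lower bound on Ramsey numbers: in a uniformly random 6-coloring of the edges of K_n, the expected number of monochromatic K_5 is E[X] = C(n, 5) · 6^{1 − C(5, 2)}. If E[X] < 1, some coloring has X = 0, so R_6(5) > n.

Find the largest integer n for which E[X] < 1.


We need C(n, 5) · 6^{1 − 10} < 1, i.e. C(n, 5) < 6^{10 − 1} = 10077696.
Check values of n near the boundary:
  n = 66: C(66, 5) = 8936928; 8936928 < 10077696? YES
  n = 67: C(67, 5) = 9657648; 9657648 < 10077696? YES
  n = 68: C(68, 5) = 10424128; 10424128 < 10077696? NO
  n = 69: C(69, 5) = 11238513; 11238513 < 10077696? NO
The largest n with C(n, 5) < 10077696 is n = 67 (where E[X] = 67067/69984 ≈ 0.95832). Hence R_6(5) > 67, i.e. R_6(5) ≥ 68.

Largest n = 67; hence R_6(5) > 67.


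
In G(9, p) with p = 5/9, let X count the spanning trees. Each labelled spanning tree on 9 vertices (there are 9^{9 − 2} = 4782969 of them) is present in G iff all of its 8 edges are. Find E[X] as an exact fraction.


K_9 has 9^{9 − 2} = 4782969 labelled spanning trees.
For each such spanning tree H, let X_H = 1 if all 8 edges of H are present in G. Then P[X_H = 1] = p^{8} = (5/9)^{8} = 390625/43046721.
By linearity: E[X] = Σ_H E[X_H] = 4782969 · p^{8} = 4782969 · 390625/43046721 = 390625/9.
Numerically: E[X] ≈ 4.34e+04.

E[X] = 4782969 · (5/9)^{8} = 390625/9 ≈ 4.34e+04.


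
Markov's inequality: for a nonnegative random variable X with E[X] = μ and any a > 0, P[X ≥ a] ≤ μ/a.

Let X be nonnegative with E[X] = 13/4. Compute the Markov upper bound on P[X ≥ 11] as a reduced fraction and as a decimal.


μ = E[X] = 13/4, a = 11.
Markov: P[X ≥ 11] ≤ μ/a = (13/4)/11 = 13/44.
Numerically: ≈ 0.295.
(Since a = 11 > μ = 3.250, the bound 13/44 is < 1 and informative.)

P[X ≥ 11] ≤ 13/44 ≈ 0.295.


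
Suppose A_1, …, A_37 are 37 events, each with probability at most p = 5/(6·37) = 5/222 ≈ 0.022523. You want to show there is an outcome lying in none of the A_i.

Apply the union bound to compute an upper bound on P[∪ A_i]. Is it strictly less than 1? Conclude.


Union bound: P[∪_{i=1}^{37} A_i] ≤ Σ_i P[A_i] ≤ 37·p = 37·(5/222) = 5/6.
Numerically: 5/6 ≈ 0.833333.
Is 5/6 < 1? YES.
Since P[∪ A_i] ≤ 5/6 < 1, the complement has P[∩ A_i^c] ≥ 1 − 5/6 = 1/6 > 0, so some outcome avoids every A_i.

37·p = 5/6 ≈ 0.833333; existence CERTIFIED by the union bound.


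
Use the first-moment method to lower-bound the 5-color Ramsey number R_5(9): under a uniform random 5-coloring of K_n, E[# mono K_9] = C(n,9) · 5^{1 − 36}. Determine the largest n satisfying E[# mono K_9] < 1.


We need C(n, 9) · 5^{1 − 36} < 1, i.e. C(n, 9) < 5^{36 − 1} = 2910383045673370361328125.
Check values of n near the boundary:
  n = 2169: C(2169, 9) = 2879753360044504243499683; 2879753360044504243499683 < 2910383045673370361328125? YES
  n = 2170: C(2170, 9) = 2891746779868845075610510; 2891746779868845075610510 < 2910383045673370361328125? YES
  n = 2171: C(2171, 9) = 2903784578674959601827205; 2903784578674959601827205 < 2910383045673370361328125? YES
  n = 2172: C(2172, 9) = 2915866900084148060642020; 2915866900084148060642020 < 2910383045673370361328125? NO
  n = 2173: C(2173, 9) = 2927993888115921319674265; 2927993888115921319674265 < 2910383045673370361328125? NO
The largest n with C(n, 9) < 2910383045673370361328125 is n = 2171 (where E[X] = 580756915734991920365441/582076609134674072265625 ≈ 0.998). Hence R_5(9) > 2171, i.e. R_5(9) ≥ 2172.

Largest n = 2171; hence R_5(9) > 2171.


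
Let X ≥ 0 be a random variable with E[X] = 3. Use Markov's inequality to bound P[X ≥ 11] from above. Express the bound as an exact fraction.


μ = E[X] = 3, a = 11.
Markov: P[X ≥ 11] ≤ μ/a = (3)/11 = 3/11.
Numerically: ≈ 0.2727.
(Since a = 11 > μ = 3.0000, the bound 3/11 is < 1 and informative.)

P[X ≥ 11] ≤ 3/11 ≈ 0.2727.


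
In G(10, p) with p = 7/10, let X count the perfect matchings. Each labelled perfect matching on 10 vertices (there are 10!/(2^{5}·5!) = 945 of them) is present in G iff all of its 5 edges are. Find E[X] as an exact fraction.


K_10 has 10!/(2^{5}·5!) = 945 labelled perfect matchings.
For each such perfect matching H, let X_H = 1 if all 5 edges of H are present in G. Then P[X_H = 1] = p^{5} = (7/10)^{5} = 16807/100000.
Summing the indicators: E[X] = Σ_H E[X_H] = 945 · p^{5} = 945 · 16807/100000 = 3176523/20000.
Numerically: E[X] ≈ 159.

E[X] = 945 · (7/10)^{5} = 3176523/20000 ≈ 159.


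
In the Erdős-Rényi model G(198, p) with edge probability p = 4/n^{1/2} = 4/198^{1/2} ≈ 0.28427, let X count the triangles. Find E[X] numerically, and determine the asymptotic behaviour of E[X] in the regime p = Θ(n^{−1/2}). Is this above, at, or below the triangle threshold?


Number of potential triangles: C(198, 3) = 1274196.
Each occurs with probability p³ ≈ (0.28427)³ ≈ 2.2971121e-02.
By linearity: E[X] = C(198, 3)·p³ ≈ 1274196 · 2.2971121e-02 ≈ 29269.71044.
Since α = 1/2 < 1, p = c/n^{1/2} ≫ 1/n is above the triangle threshold p ~ 1/n. Asymptotically E[X] ~ (c³/6)·n^{3(1−α)} = (4³/6)·n^{1.5} → ∞; triangles are abundant w.h.p.

E[X] ≈ 29269.71044; in regime p = Θ(1/n^{1/2}) E[X] diverges (above the triangle threshold p ~ 1/n).


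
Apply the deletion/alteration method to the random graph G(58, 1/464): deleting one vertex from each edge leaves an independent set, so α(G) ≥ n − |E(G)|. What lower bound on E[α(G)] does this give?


E[|E(G)|] = C(58, 2)·p = 1653 · (1/464) = 57/16.
E[α(G)] ≥ n − E[|E(G)|] = 58 − 57/16 = 871/16.
Numerically: ≈ 54.438.
(This is only a lower bound; the true E[α(G)] may be larger.)

E[α(G)] ≥ 871/16 ≈ 54.438.


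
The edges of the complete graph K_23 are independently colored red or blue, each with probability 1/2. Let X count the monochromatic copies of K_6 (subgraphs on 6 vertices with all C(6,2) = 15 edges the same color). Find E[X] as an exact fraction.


Let X = Σ_S X_S over the C(23, 6) = 100947 subsets S of size 6, where X_S = 1 if the K_6 on S is monochromatic.
For a fixed S, the K_6 on S has C(6, 2) = 15 edges. P[all 15 edges red] = (1/2)^15, and likewise for blue, so P[monochromatic] = 2·(1/2)^15 = 2^{1 − 15} = 1/16384.
Summing: E[X] = C(23, 6) · 2^{1 − 15} = 100947 · 1/16384 = 100947/16384.
Numerically: E[X] ≈ 6.161316.

E[X] = C(23,6)·2^(1−C(6,2)) = 100947/16384 ≈ 6.161316.


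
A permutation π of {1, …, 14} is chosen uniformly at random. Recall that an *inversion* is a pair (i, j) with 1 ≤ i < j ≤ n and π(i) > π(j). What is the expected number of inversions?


Write X = Σ X_I over the C(14, 2) = 91 pairs i < j, with X_I the indicator of one inversion.
There are 91 indicators.
For each fixed pair i < j, the values π(i) and π(j) are two distinct elements of {1, …, 14} in uniformly random order; by symmetry P[π(i) > π(j)] = 1/2.
By linearity: E[X] = 91 · (1/2) = C(14, 2) · (1/2) = 91/2 = 91/2 ≈ 45.5000.

E[X] = 91/2 = 45.5000.


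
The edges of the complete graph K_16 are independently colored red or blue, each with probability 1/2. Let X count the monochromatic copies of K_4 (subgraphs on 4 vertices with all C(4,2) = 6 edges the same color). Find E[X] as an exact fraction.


Let X = Σ_S X_S over the C(16, 4) = 1820 subsets S of size 4, where X_S = 1 if the K_4 on S is monochromatic.
For a fixed S, the K_4 on S has C(4, 2) = 6 edges. P[all 6 edges red] = (1/2)^6, and likewise for blue, so P[monochromatic] = 2·(1/2)^6 = 2^{1 − 6} = 1/32.
By linearity of expectation: E[X] = C(16, 4) · 2^{1 − 6} = 1820 · 1/32 = 455/8.
Numerically: E[X] ≈ 56.875.

E[X] = C(16,4)·2^(1−C(4,2)) = 455/8 ≈ 56.875.


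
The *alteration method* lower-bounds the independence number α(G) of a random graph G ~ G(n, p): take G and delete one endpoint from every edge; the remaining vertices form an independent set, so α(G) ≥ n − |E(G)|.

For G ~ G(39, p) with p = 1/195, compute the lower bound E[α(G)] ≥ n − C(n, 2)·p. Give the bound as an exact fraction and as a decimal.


E[|E(G)|] = C(39, 2)·p = 741 · (1/195) = 19/5.
E[α(G)] ≥ n − E[|E(G)|] = 39 − 19/5 = 176/5.
Numerically: ≈ 35.200000.
(This is only a lower bound; the true E[α(G)] may be larger.)

E[α(G)] ≥ 176/5 ≈ 35.200000.


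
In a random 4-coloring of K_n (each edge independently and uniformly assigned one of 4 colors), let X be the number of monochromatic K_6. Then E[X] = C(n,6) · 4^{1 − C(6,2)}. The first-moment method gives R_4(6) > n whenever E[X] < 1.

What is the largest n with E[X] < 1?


We need C(n, 6) · 4^{1 − 15} < 1, i.e. C(n, 6) < 4^{15 − 1} = 268435456.
Check values of n near the boundary:
  n = 74: C(74, 6) = 185250786; 185250786 < 268435456? YES
  n = 75: C(75, 6) = 201359550; 201359550 < 268435456? YES
  n = 76: C(76, 6) = 218618940; 218618940 < 268435456? YES
  n = 77: C(77, 6) = 237093780; 237093780 < 268435456? YES
  n = 78: C(78, 6) = 256851595; 256851595 < 268435456? YES
  n = 79: C(79, 6) = 277962685; 277962685 < 268435456? NO
The largest n with C(n, 6) < 268435456 is n = 78 (where E[X] = 256851595/268435456 ≈ 0.95685). Hence R_4(6) > 78, i.e. R_4(6) ≥ 79.

Largest n = 78; hence R_4(6) > 78.


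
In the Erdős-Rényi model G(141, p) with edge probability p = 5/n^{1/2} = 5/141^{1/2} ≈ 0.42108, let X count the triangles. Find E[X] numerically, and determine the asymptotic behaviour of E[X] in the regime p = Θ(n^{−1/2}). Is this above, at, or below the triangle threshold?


Number of potential triangles: C(141, 3) = 457310.
Each occurs with probability p³ ≈ (0.42108)³ ≈ 7.4658858e-02.
By linearity: E[X] = C(141, 3)·p³ ≈ 457310 · 7.4658858e-02 ≈ 34142.24247.
Since α = 1/2 < 1, p = c/n^{1/2} ≫ 1/n is above the triangle threshold p ~ 1/n. Asymptotically E[X] ~ (c³/6)·n^{3(1−α)} = (5³/6)·n^{1.5} → ∞; triangles are abundant w.h.p.

E[X] ≈ 34142.24247; in regime p = Θ(1/n^{1/2}) E[X] diverges (above the triangle threshold p ~ 1/n).


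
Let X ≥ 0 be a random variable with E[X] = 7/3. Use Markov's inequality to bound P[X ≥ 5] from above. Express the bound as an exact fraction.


μ = E[X] = 7/3, a = 5.
Markov: P[X ≥ 5] ≤ μ/a = (7/3)/5 = 7/15.
Numerically: ≈ 0.467.
(Since a = 5 > μ = 2.333, the bound 7/15 is < 1 and informative.)

P[X ≥ 5] ≤ 7/15 ≈ 0.467.


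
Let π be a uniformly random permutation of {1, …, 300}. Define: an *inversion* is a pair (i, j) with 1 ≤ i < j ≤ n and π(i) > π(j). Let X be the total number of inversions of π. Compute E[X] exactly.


Write X = Σ X_I over the C(300, 2) = 44850 pairs i < j, with X_I the indicator of one inversion.
There are 44850 indicators.
For each fixed pair i < j, the values π(i) and π(j) are two distinct elements of {1, …, 300} in uniformly random order; by symmetry P[π(i) > π(j)] = 1/2.
By linearity: E[X] = 44850 · (1/2) = C(300, 2) · (1/2) = 44850/2 = 22425 ≈ 22425.0000.

E[X] = 22425 = 22425.0000.


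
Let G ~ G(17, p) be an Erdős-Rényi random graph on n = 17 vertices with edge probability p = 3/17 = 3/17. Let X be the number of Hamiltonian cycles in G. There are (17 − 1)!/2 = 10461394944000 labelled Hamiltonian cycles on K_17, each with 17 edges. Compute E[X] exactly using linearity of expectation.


K_17 has (17 − 1)!/2 = 10461394944000 labelled Hamiltonian cycles.
For each such Hamiltonian cycle H, let X_H = 1 if all 17 edges of H are present in G. Then P[X_H = 1] = p^{17} = (3/17)^{17} = 129140163/827240261886336764177.
By linearity: E[X] = Σ_H E[X_H] = 10461394944000 · p^{17} = 10461394944000 · 129140163/827240261886336764177 = 1350986248275535872000/827240261886336764177.
Numerically: E[X] ≈ 1.63312.

E[X] = 10461394944000 · (3/17)^{17} = 1350986248275535872000/827240261886336764177 ≈ 1.63312.


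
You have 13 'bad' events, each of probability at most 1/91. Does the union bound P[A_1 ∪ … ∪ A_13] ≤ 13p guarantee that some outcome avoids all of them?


Union bound: P[∪_{i=1}^{13} A_i] ≤ Σ_i P[A_i] ≤ 13·p = 13·(1/91) = 1/7.
Numerically: 1/7 ≈ 0.143.
Is 1/7 < 1? YES.
Since P[∪ A_i] ≤ 1/7 < 1, the complement has P[∩ A_i^c] ≥ 1 − 1/7 = 6/7 > 0, so some outcome avoids every A_i.

13·p = 1/7 ≈ 0.143; existence CERTIFIED by the union bound.


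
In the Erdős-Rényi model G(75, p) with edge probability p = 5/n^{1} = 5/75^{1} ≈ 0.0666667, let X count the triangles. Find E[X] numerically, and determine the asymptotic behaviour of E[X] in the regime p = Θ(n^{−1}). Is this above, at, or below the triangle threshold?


Number of potential triangles: C(75, 3) = 67525.
Each occurs with probability p³ ≈ (0.0666667)³ ≈ 2.96296296e-04.
By linearity: E[X] = C(75, 3)·p³ ≈ 67525 · 2.96296296e-04 ≈ 20.007407.
Here α = 1, so p = 5/n is exactly at the triangle threshold p ~ 1/n. Asymptotically E[X] → c³/6 = 5³/6 = 125/6 ≈ 20.833333, a bounded constant. In this regime the triangle count is asymptotically Poisson(c³/6).

E[X] ≈ 20.007407; in regime p = Θ(1/n^{1}) E[X] stays bounded (at the triangle threshold p ~ 1/n).
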